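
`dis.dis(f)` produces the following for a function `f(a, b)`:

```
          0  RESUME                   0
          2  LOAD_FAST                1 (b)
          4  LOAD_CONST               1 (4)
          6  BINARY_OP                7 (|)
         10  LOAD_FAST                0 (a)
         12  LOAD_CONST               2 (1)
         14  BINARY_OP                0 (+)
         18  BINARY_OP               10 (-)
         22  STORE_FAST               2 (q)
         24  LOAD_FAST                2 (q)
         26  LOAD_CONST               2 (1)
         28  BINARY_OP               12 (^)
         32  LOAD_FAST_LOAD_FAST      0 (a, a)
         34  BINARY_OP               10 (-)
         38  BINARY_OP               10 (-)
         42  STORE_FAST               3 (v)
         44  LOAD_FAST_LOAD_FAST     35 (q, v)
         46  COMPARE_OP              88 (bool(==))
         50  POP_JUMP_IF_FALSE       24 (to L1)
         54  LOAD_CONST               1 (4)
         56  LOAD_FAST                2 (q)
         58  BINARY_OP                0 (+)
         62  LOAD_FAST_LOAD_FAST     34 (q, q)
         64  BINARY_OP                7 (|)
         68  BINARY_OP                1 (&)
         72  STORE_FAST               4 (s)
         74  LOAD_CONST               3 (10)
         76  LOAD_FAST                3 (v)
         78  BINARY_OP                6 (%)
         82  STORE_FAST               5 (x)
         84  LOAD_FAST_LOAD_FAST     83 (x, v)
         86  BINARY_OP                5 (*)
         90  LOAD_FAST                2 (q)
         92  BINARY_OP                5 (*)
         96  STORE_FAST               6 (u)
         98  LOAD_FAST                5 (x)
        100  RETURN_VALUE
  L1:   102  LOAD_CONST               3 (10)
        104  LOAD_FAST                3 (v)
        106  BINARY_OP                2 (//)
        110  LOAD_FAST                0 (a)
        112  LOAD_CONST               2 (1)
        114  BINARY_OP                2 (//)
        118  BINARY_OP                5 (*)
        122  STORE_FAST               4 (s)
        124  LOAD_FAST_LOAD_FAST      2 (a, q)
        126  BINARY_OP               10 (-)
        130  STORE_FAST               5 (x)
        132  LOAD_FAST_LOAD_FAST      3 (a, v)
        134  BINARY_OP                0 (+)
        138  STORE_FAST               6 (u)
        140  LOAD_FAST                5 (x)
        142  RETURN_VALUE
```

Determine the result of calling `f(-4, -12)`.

5

LOAD_FAST b → push -12. Stack: [-12]
LOAD_CONST → push 4. Stack: [-12, 4]
BINARY_OP | → -12 | 4 = -12. Stack: [-12]
LOAD_FAST a → push -4. Stack: [-12, -4]
LOAD_CONST → push 1. Stack: [-12, -4, 1]
BINARY_OP + → -4 + 1 = -3. Stack: [-12, -3]
BINARY_OP - → -12 - -3 = -9. Stack: [-9]
STORE_FAST q → q=-9. Stack: []
LOAD_FAST q → push -9. Stack: [-9]
LOAD_CONST → push 1. Stack: [-9, 1]
BINARY_OP ^ → -9 ^ 1 = -10. Stack: [-10]
LOAD_FAST_LOAD_FAST a,a → push -4,-4. Stack: [-10, -4, -4]
BINARY_OP - → -4 - -4 = 0. Stack: [-10, 0]
BINARY_OP - → -10 - 0 = -10. Stack: [-10]
STORE_FAST v → v=-10. Stack: []
LOAD_FAST_LOAD_FAST q,v → push -9,-10. Stack: [-9, -10]
COMPARE_OP bool(==) → -9 vs -10 = False. Stack: [False]
POP_JUMP_IF_FALSE → pop False; jump. Stack: []
LOAD_CONST → push 10. Stack: [10]
LOAD_FAST v → push -10. Stack: [10, -10]
BINARY_OP // → 10 // -10 = -1. Stack: [-1]
LOAD_FAST a → push -4. Stack: [-1, -4]
LOAD_CONST → push 1. Stack: [-1, -4, 1]
BINARY_OP // → -4 // 1 = -4. Stack: [-1, -4]
BINARY_OP * → -1 * -4 = 4. Stack: [4]
STORE_FAST s → s=4. Stack: []
LOAD_FAST_LOAD_FAST a,q → push -4,-9. Stack: [-4, -9]
BINARY_OP - → -4 - -9 = 5. Stack: [5]
STORE_FAST x → x=5. Stack: []
LOAD_FAST_LOAD_FAST a,v → push -4,-10. Stack: [-4, -10]
BINARY_OP + → -4 + -10 = -14. Stack: [-14]
STORE_FAST u → u=-14. Stack: []
LOAD_FAST x → push 5. Stack: [5]
RETURN_VALUE → return 5.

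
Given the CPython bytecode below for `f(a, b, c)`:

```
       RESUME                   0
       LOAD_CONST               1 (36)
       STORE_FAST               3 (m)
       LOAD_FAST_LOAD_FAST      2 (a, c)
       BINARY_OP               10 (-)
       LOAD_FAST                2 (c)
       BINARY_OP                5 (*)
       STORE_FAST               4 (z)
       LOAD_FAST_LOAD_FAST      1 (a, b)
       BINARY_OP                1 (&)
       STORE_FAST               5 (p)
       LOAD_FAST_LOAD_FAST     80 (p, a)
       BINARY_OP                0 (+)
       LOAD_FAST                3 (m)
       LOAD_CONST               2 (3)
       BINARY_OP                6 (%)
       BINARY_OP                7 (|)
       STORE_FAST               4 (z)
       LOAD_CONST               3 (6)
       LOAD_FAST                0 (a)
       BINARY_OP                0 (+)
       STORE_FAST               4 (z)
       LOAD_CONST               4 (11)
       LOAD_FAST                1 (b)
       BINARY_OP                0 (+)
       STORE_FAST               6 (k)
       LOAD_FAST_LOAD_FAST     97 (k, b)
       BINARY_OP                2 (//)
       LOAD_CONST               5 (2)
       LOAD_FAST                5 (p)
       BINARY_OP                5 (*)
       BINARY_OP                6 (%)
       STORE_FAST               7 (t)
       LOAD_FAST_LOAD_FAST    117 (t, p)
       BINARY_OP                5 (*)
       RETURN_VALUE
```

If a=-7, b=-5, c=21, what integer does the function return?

LOAD_CONST → push 36. Stack: [36]
STORE_FAST m → m=36. Stack: []
LOAD_FAST_LOAD_FAST a,c → push -7,21. Stack: [-7, 21]
BINARY_OP - → -7 - 21 = -28. Stack: [-28]
LOAD_FAST c → push 21. Stack: [-28, 21]
BINARY_OP * → -28 * 21 = -588. Stack: [-588]
STORE_FAST z → z=-588. Stack: []
LOAD_FAST_LOAD_FAST a,b → push -7,-5. Stack: [-7, -5]
BINARY_OP & → -7 & -5 = -7. Stack: [-7]
STORE_FAST p → p=-7. Stack: []
LOAD_FAST_LOAD_FAST p,a → push -7,-7. Stack: [-7, -7]
BINARY_OP + → -7 + -7 = -14. Stack: [-14]
LOAD_FAST m → push 36. Stack: [-14, 36]
LOAD_CONST → push 3. Stack: [-14, 36, 3]
BINARY_OP % → 36 % 3 = 0. Stack: [-14, 0]
BINARY_OP | → -14 | 0 = -14. Stack: [-14]
STORE_FAST z → z=-14. Stack: []
LOAD_CONST → push 6. Stack: [6]
LOAD_FAST a → push -7. Stack: [6, -7]
BINARY_OP + → 6 + -7 = -1. Stack: [-1]
STORE_FAST z → z=-1. Stack: []
LOAD_CONST → push 11. Stack: [11]
LOAD_FAST b → push -5. Stack: [11, -5]
BINARY_OP + → 11 + -5 = 6. Stack: [6]
STORE_FAST k → k=6. Stack: []
LOAD_FAST_LOAD_FAST k,b → push 6,-5. Stack: [6, -5]
BINARY_OP // → 6 // -5 = -2. Stack: [-2]
LOAD_CONST → push 2. Stack: [-2, 2]
LOAD_FAST p → push -7. Stack: [-2, 2, -7]
BINARY_OP * → 2 * -7 = -14. Stack: [-2, -14]
BINARY_OP % → -2 % -14 = -2. Stack: [-2]
STORE_FAST t → t=-2. Stack: []
LOAD_FAST_LOAD_FAST t,p → push -2,-7. Stack: [-2, -7]
BINARY_OP * → -2 * -7 = 14. Stack: [14]
RETURN_VALUE → return 14.

14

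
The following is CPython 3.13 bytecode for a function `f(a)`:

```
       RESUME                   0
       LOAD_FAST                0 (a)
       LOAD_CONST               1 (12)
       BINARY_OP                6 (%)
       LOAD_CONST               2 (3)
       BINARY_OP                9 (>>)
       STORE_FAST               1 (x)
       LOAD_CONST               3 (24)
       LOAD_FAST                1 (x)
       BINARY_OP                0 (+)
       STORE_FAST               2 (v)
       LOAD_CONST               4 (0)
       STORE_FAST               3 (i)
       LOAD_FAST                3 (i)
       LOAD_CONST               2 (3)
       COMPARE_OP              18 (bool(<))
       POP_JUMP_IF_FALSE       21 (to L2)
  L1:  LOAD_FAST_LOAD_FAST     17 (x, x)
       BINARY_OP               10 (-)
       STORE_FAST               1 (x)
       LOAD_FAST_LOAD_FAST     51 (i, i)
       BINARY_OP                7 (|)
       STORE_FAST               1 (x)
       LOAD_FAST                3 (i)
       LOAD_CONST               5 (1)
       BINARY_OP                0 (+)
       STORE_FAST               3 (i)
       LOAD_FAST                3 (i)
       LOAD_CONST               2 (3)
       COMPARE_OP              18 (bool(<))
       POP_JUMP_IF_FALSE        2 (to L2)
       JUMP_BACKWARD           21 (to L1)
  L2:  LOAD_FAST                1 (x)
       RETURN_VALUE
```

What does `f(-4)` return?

2

LOAD_FAST a → push -4. Stack: [-4]
LOAD_CONST → push 12. Stack: [-4, 12]
BINARY_OP % → -4 % 12 = 8. Stack: [8]
LOAD_CONST → push 3. Stack: [8, 3]
BINARY_OP >> → 8 >> 3 = 1. Stack: [1]
STORE_FAST x → x=1. Stack: []
LOAD_CONST → push 24. Stack: [24]
LOAD_FAST x → push 1. Stack: [24, 1]
BINARY_OP + → 24 + 1 = 25. Stack: [25]
STORE_FAST v → v=25. Stack: []
LOAD_CONST → push 0. Stack: [0]
STORE_FAST i → i=0. Stack: []
LOAD_FAST i → push 0. Stack: [0]
LOAD_CONST → push 3. Stack: [0, 3]
COMPARE_OP bool(<) → 0 vs 3 = True. Stack: [True]
POP_JUMP_IF_FALSE → pop True; no jump. Stack: []
LOAD_FAST_LOAD_FAST x,x → push 1,1. Stack: [1, 1]
BINARY_OP - → 1 - 1 = 0. Stack: [0]
STORE_FAST x → x=0. Stack: []
LOAD_FAST_LOAD_FAST i,i → push 0,0. Stack: [0, 0]
BINARY_OP | → 0 | 0 = 0. Stack: [0]
STORE_FAST x → x=0. Stack: []
LOAD_FAST i → push 0. Stack: [0]
LOAD_CONST → push 1. Stack: [0, 1]
BINARY_OP + → 0 + 1 = 1. Stack: [1]
STORE_FAST i → i=1. Stack: []
LOAD_FAST i → push 1. Stack: [1]
LOAD_CONST → push 3. Stack: [1, 3]
COMPARE_OP bool(<) → 1 vs 3 = True. Stack: [True]
POP_JUMP_IF_FALSE → pop True; no jump. Stack: []
LOAD_FAST_LOAD_FAST x,x → push 0,0. Stack: [0, 0]
BINARY_OP - → 0 - 0 = 0. Stack: [0]
STORE_FAST x → x=0. Stack: []
LOAD_FAST_LOAD_FAST i,i → push 1,1. Stack: [1, 1]
BINARY_OP | → 1 | 1 = 1. Stack: [1]
STORE_FAST x → x=1. Stack: []
LOAD_FAST i → push 1. Stack: [1]
LOAD_CONST → push 1. Stack: [1, 1]
BINARY_OP + → 1 + 1 = 2. Stack: [2]
STORE_FAST i → i=2. Stack: []
LOAD_FAST i → push 2. Stack: [2]
LOAD_CONST → push 3. Stack: [2, 3]
COMPARE_OP bool(<) → 2 vs 3 = True. Stack: [True]
POP_JUMP_IF_FALSE → pop True; no jump. Stack: []
LOAD_FAST_LOAD_FAST x,x → push 1,1. Stack: [1, 1]
BINARY_OP - → 1 - 1 = 0. Stack: [0]
STORE_FAST x → x=0. Stack: []
LOAD_FAST_LOAD_FAST i,i → push 2,2. Stack: [2, 2]
BINARY_OP | → 2 | 2 = 2. Stack: [2]
STORE_FAST x → x=2. Stack: []
LOAD_FAST i → push 2. Stack: [2]
LOAD_CONST → push 1. Stack: [2, 1]
BINARY_OP + → 2 + 1 = 3. Stack: [3]
STORE_FAST i → i=3. Stack: []
LOAD_FAST i → push 3. Stack: [3]
LOAD_CONST → push 3. Stack: [3, 3]
COMPARE_OP bool(<) → 3 vs 3 = False. Stack: [False]
POP_JUMP_IF_FALSE → pop False; jump. Stack: []
LOAD_FAST x → push 2. Stack: [2]
RETURN_VALUE → return 2.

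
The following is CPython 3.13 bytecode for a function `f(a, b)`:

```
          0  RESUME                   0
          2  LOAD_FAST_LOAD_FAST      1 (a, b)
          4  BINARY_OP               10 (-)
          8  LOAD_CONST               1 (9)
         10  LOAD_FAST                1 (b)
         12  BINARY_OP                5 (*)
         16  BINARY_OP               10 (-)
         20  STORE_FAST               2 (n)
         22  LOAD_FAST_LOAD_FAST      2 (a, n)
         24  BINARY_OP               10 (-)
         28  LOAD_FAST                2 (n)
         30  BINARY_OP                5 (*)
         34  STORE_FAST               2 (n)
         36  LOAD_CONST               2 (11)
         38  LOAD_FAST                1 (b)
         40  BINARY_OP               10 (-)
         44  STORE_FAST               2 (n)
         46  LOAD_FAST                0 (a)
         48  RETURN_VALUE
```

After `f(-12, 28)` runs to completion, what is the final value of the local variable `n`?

-17

LOAD_FAST_LOAD_FAST a,b → push -12,28. Stack: [-12, 28]
BINARY_OP - → -12 - 28 = -40. Stack: [-40]
LOAD_CONST → push 9. Stack: [-40, 9]
LOAD_FAST b → push 28. Stack: [-40, 9, 28]
BINARY_OP * → 9 * 28 = 252. Stack: [-40, 252]
BINARY_OP - → -40 - 252 = -292. Stack: [-292]
STORE_FAST n → n=-292. Stack: []
LOAD_FAST_LOAD_FAST a,n → push -12,-292. Stack: [-12, -292]
BINARY_OP - → -12 - -292 = 280. Stack: [280]
LOAD_FAST n → push -292. Stack: [280, -292]
BINARY_OP * → 280 * -292 = -81760. Stack: [-81760]
STORE_FAST n → n=-81760. Stack: []
LOAD_CONST → push 11. Stack: [11]
LOAD_FAST b → push 28. Stack: [11, 28]
BINARY_OP - → 11 - 28 = -17. Stack: [-17]
STORE_FAST n → n=-17. Stack: []
LOAD_FAST a → push -12. Stack: [-12]
RETURN_VALUE → return -12.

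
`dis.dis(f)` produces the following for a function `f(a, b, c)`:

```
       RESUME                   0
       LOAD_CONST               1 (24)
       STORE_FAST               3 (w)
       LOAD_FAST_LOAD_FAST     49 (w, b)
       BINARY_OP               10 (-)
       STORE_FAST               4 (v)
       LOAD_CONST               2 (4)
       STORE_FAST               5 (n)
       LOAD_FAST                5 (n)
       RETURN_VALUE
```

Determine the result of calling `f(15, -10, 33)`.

LOAD_CONST → push 24. Stack: [24]
STORE_FAST w → w=24. Stack: []
LOAD_FAST_LOAD_FAST w,b → push 24,-10. Stack: [24, -10]
BINARY_OP - → 24 - -10 = 34. Stack: [34]
STORE_FAST v → v=34. Stack: []
LOAD_CONST → push 4. Stack: [4]
STORE_FAST n → n=4. Stack: []
LOAD_FAST n → push 4. Stack: [4]
RETURN_VALUE → return 4.

4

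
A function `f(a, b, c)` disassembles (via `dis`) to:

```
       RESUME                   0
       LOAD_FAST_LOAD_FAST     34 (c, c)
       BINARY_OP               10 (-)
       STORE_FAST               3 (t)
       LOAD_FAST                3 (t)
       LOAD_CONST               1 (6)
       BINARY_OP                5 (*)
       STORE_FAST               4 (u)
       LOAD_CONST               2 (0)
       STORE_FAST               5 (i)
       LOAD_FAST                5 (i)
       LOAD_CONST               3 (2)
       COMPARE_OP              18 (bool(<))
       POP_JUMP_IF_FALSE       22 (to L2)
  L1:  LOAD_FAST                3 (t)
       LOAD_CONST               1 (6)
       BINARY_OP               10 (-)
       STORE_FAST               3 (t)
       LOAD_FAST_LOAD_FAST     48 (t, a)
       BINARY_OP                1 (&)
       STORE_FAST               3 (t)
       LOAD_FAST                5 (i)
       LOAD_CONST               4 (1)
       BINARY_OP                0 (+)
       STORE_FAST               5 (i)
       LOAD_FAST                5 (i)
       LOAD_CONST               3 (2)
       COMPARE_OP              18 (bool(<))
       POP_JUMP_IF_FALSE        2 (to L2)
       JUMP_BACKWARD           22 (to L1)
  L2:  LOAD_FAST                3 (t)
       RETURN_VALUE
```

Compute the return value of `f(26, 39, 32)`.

LOAD_FAST_LOAD_FAST c,c → push 32,32. Stack: [32, 32]
BINARY_OP - → 32 - 32 = 0. Stack: [0]
STORE_FAST t → t=0. Stack: []
LOAD_FAST t → push 0. Stack: [0]
LOAD_CONST → push 6. Stack: [0, 6]
BINARY_OP * → 0 * 6 = 0. Stack: [0]
STORE_FAST u → u=0. Stack: []
LOAD_CONST → push 0. Stack: [0]
STORE_FAST i → i=0. Stack: []
LOAD_FAST i → push 0. Stack: [0]
LOAD_CONST → push 2. Stack: [0, 2]
COMPARE_OP bool(<) → 0 vs 2 = True. Stack: [True]
POP_JUMP_IF_FALSE → pop True; no jump. Stack: []
LOAD_FAST t → push 0. Stack: [0]
LOAD_CONST → push 6. Stack: [0, 6]
BINARY_OP - → 0 - 6 = -6. Stack: [-6]
STORE_FAST t → t=-6. Stack: []
LOAD_FAST_LOAD_FAST t,a → push -6,26. Stack: [-6, 26]
BINARY_OP & → -6 & 26 = 26. Stack: [26]
STORE_FAST t → t=26. Stack: []
LOAD_FAST i → push 0. Stack: [0]
LOAD_CONST → push 1. Stack: [0, 1]
BINARY_OP + → 0 + 1 = 1. Stack: [1]
STORE_FAST i → i=1. Stack: []
LOAD_FAST i → push 1. Stack: [1]
LOAD_CONST → push 2. Stack: [1, 2]
COMPARE_OP bool(<) → 1 vs 2 = True. Stack: [True]
POP_JUMP_IF_FALSE → pop True; no jump. Stack: []
LOAD_FAST t → push 26. Stack: [26]
LOAD_CONST → push 6. Stack: [26, 6]
BINARY_OP - → 26 - 6 = 20. Stack: [20]
STORE_FAST t → t=20. Stack: []
LOAD_FAST_LOAD_FAST t,a → push 20,26. Stack: [20, 26]
BINARY_OP & → 20 & 26 = 16. Stack: [16]
STORE_FAST t → t=16. Stack: []
LOAD_FAST i → push 1. Stack: [1]
LOAD_CONST → push 1. Stack: [1, 1]
BINARY_OP + → 1 + 1 = 2. Stack: [2]
STORE_FAST i → i=2. Stack: []
LOAD_FAST i → push 2. Stack: [2]
LOAD_CONST → push 2. Stack: [2, 2]
COMPARE_OP bool(<) → 2 vs 2 = False. Stack: [False]
POP_JUMP_IF_FALSE → pop False; jump. Stack: []
LOAD_FAST t → push 16. Stack: [16]
RETURN_VALUE → return 16.

16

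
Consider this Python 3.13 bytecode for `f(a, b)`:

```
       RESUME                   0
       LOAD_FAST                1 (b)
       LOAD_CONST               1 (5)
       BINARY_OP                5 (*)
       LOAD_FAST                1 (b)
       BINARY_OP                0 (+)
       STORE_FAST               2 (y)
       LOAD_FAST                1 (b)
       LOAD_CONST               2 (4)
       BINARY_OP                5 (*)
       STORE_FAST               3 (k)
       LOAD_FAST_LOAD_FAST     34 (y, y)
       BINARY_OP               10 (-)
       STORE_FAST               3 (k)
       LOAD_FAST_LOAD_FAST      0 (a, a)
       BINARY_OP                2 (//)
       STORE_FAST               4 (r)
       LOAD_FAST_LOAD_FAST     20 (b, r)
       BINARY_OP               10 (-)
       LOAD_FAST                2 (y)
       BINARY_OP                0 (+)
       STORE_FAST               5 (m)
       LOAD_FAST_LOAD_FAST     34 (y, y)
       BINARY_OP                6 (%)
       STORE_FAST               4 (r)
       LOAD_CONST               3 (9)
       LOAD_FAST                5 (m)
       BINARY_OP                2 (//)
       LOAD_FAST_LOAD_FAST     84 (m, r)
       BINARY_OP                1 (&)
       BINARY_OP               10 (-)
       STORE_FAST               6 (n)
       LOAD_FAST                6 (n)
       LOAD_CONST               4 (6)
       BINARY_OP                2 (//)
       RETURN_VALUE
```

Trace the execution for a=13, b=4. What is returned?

LOAD_FAST b → push 4. Stack: [4]
LOAD_CONST → push 5. Stack: [4, 5]
BINARY_OP * → 4 * 5 = 20. Stack: [20]
LOAD_FAST b → push 4. Stack: [20, 4]
BINARY_OP + → 20 + 4 = 24. Stack: [24]
STORE_FAST y → y=24. Stack: []
LOAD_FAST b → push 4. Stack: [4]
LOAD_CONST → push 4. Stack: [4, 4]
BINARY_OP * → 4 * 4 = 16. Stack: [16]
STORE_FAST k → k=16. Stack: []
LOAD_FAST_LOAD_FAST y,y → push 24,24. Stack: [24, 24]
BINARY_OP - → 24 - 24 = 0. Stack: [0]
STORE_FAST k → k=0. Stack: []
LOAD_FAST_LOAD_FAST a,a → push 13,13. Stack: [13, 13]
BINARY_OP // → 13 // 13 = 1. Stack: [1]
STORE_FAST r → r=1. Stack: []
LOAD_FAST_LOAD_FAST b,r → push 4,1. Stack: [4, 1]
BINARY_OP - → 4 - 1 = 3. Stack: [3]
LOAD_FAST y → push 24. Stack: [3, 24]
BINARY_OP + → 3 + 24 = 27. Stack: [27]
STORE_FAST m → m=27. Stack: []
LOAD_FAST_LOAD_FAST y,y → push 24,24. Stack: [24, 24]
BINARY_OP % → 24 % 24 = 0. Stack: [0]
STORE_FAST r → r=0. Stack: []
LOAD_CONST → push 9. Stack: [9]
LOAD_FAST m → push 27. Stack: [9, 27]
BINARY_OP // → 9 // 27 = 0. Stack: [0]
LOAD_FAST_LOAD_FAST m,r → push 27,0. Stack: [0, 27, 0]
BINARY_OP & → 27 & 0 = 0. Stack: [0, 0]
BINARY_OP - → 0 - 0 = 0. Stack: [0]
STORE_FAST n → n=0. Stack: []
LOAD_FAST n → push 0. Stack: [0]
LOAD_CONST → push 6. Stack: [0, 6]
BINARY_OP // → 0 // 6 = 0. Stack: [0]
RETURN_VALUE → return 0.

0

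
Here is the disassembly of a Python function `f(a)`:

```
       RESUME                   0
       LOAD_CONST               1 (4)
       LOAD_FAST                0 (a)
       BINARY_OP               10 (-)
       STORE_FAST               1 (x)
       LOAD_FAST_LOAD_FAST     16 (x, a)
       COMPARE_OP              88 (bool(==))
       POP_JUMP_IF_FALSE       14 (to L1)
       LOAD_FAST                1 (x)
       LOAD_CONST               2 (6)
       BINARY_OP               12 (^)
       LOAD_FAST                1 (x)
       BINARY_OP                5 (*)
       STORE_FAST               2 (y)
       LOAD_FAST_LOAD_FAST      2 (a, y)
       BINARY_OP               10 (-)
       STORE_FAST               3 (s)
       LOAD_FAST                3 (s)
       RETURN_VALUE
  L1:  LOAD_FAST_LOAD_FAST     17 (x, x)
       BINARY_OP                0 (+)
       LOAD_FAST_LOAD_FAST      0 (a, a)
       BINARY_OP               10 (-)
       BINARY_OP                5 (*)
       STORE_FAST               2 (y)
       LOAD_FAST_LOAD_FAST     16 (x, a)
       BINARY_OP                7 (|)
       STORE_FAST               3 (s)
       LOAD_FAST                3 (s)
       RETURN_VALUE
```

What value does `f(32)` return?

-28

LOAD_CONST → push 4. Stack: [4]
LOAD_FAST a → push 32. Stack: [4, 32]
BINARY_OP - → 4 - 32 = -28. Stack: [-28]
STORE_FAST x → x=-28. Stack: []
LOAD_FAST_LOAD_FAST x,a → push -28,32. Stack: [-28, 32]
COMPARE_OP bool(==) → -28 vs 32 = False. Stack: [False]
POP_JUMP_IF_FALSE → pop False; jump. Stack: []
LOAD_FAST_LOAD_FAST x,x → push -28,-28. Stack: [-28, -28]
BINARY_OP + → -28 + -28 = -56. Stack: [-56]
LOAD_FAST_LOAD_FAST a,a → push 32,32. Stack: [-56, 32, 32]
BINARY_OP - → 32 - 32 = 0. Stack: [-56, 0]
BINARY_OP * → -56 * 0 = 0. Stack: [0]
STORE_FAST y → y=0. Stack: []
LOAD_FAST_LOAD_FAST x,a → push -28,32. Stack: [-28, 32]
BINARY_OP | → -28 | 32 = -28. Stack: [-28]
STORE_FAST s → s=-28. Stack: []
LOAD_FAST s → push -28. Stack: [-28]
RETURN_VALUE → return -28.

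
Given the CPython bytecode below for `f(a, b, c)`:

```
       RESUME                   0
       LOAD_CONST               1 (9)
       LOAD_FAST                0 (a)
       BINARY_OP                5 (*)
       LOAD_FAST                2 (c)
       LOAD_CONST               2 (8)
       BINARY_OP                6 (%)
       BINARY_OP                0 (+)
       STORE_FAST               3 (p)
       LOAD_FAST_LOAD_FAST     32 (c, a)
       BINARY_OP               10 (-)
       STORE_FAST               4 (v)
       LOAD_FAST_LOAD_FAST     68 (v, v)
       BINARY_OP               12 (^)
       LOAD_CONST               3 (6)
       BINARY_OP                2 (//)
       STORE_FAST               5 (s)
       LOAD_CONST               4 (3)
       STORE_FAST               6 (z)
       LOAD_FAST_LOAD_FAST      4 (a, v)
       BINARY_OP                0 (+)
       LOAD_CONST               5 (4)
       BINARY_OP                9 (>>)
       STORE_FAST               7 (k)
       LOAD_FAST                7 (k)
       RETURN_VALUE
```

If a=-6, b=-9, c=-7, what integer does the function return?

-1

LOAD_CONST → push 9. Stack: [9]
LOAD_FAST a → push -6. Stack: [9, -6]
BINARY_OP * → 9 * -6 = -54. Stack: [-54]
LOAD_FAST c → push -7. Stack: [-54, -7]
LOAD_CONST → push 8. Stack: [-54, -7, 8]
BINARY_OP % → -7 % 8 = 1. Stack: [-54, 1]
BINARY_OP + → -54 + 1 = -53. Stack: [-53]
STORE_FAST p → p=-53. Stack: []
LOAD_FAST_LOAD_FAST c,a → push -7,-6. Stack: [-7, -6]
BINARY_OP - → -7 - -6 = -1. Stack: [-1]
STORE_FAST v → v=-1. Stack: []
LOAD_FAST_LOAD_FAST v,v → push -1,-1. Stack: [-1, -1]
BINARY_OP ^ → -1 ^ -1 = 0. Stack: [0]
LOAD_CONST → push 6. Stack: [0, 6]
BINARY_OP // → 0 // 6 = 0. Stack: [0]
STORE_FAST s → s=0. Stack: []
LOAD_CONST → push 3. Stack: [3]
STORE_FAST z → z=3. Stack: []
LOAD_FAST_LOAD_FAST a,v → push -6,-1. Stack: [-6, -1]
BINARY_OP + → -6 + -1 = -7. Stack: [-7]
LOAD_CONST → push 4. Stack: [-7, 4]
BINARY_OP >> → -7 >> 4 = -1. Stack: [-1]
STORE_FAST k → k=-1. Stack: []
LOAD_FAST k → push -1. Stack: [-1]
RETURN_VALUE → return -1.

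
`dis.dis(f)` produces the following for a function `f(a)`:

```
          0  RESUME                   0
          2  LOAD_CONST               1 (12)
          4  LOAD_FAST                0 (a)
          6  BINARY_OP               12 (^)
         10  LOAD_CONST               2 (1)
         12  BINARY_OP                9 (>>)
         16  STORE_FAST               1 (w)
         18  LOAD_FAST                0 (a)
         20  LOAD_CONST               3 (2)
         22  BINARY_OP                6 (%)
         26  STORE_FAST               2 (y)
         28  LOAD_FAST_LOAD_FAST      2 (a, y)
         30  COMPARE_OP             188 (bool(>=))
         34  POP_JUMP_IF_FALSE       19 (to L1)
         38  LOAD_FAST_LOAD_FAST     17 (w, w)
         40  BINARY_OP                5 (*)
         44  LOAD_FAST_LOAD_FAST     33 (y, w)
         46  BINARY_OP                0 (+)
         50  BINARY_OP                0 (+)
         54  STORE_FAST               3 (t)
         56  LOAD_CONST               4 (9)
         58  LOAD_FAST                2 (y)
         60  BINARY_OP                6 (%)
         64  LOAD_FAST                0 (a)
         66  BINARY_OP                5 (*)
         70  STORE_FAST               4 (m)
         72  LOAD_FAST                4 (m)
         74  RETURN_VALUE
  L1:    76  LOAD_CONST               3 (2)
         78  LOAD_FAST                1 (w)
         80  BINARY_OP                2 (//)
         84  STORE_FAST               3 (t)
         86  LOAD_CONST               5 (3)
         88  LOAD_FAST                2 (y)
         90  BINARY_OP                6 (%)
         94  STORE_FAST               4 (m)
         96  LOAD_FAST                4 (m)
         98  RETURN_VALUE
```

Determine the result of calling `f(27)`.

0

LOAD_CONST → push 12. Stack: [12]
LOAD_FAST a → push 27. Stack: [12, 27]
BINARY_OP ^ → 12 ^ 27 = 23. Stack: [23]
LOAD_CONST → push 1. Stack: [23, 1]
BINARY_OP >> → 23 >> 1 = 11. Stack: [11]
STORE_FAST w → w=11. Stack: []
LOAD_FAST a → push 27. Stack: [27]
LOAD_CONST → push 2. Stack: [27, 2]
BINARY_OP % → 27 % 2 = 1. Stack: [1]
STORE_FAST y → y=1. Stack: []
LOAD_FAST_LOAD_FAST a,y → push 27,1. Stack: [27, 1]
COMPARE_OP bool(>=) → 27 vs 1 = True. Stack: [True]
POP_JUMP_IF_FALSE → pop True; no jump. Stack: []
LOAD_FAST_LOAD_FAST w,w → push 11,11. Stack: [11, 11]
BINARY_OP * → 11 * 11 = 121. Stack: [121]
LOAD_FAST_LOAD_FAST y,w → push 1,11. Stack: [121, 1, 11]
BINARY_OP + → 1 + 11 = 12. Stack: [121, 12]
BINARY_OP + → 121 + 12 = 133. Stack: [133]
STORE_FAST t → t=133. Stack: []
LOAD_CONST → push 9. Stack: [9]
LOAD_FAST y → push 1. Stack: [9, 1]
BINARY_OP % → 9 % 1 = 0. Stack: [0]
LOAD_FAST a → push 27. Stack: [0, 27]
BINARY_OP * → 0 * 27 = 0. Stack: [0]
STORE_FAST m → m=0. Stack: []
LOAD_FAST m → push 0. Stack: [0]
RETURN_VALUE → return 0.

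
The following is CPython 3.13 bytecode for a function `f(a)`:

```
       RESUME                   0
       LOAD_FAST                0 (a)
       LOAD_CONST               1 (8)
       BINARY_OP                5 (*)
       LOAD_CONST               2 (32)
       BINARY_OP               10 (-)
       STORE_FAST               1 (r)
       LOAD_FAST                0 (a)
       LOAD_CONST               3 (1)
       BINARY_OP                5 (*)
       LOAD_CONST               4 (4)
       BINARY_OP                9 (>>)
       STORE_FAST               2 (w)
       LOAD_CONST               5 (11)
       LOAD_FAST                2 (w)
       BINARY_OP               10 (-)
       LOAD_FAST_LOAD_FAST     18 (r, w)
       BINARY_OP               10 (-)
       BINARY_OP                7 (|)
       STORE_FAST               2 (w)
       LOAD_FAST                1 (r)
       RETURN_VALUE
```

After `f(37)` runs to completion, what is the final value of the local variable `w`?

271

LOAD_FAST a → push 37. Stack: [37]
LOAD_CONST → push 8. Stack: [37, 8]
BINARY_OP * → 37 * 8 = 296. Stack: [296]
LOAD_CONST → push 32. Stack: [296, 32]
BINARY_OP - → 296 - 32 = 264. Stack: [264]
STORE_FAST r → r=264. Stack: []
LOAD_FAST a → push 37. Stack: [37]
LOAD_CONST → push 1. Stack: [37, 1]
BINARY_OP * → 37 * 1 = 37. Stack: [37]
LOAD_CONST → push 4. Stack: [37, 4]
BINARY_OP >> → 37 >> 4 = 2. Stack: [2]
STORE_FAST w → w=2. Stack: []
LOAD_CONST → push 11. Stack: [11]
LOAD_FAST w → push 2. Stack: [11, 2]
BINARY_OP - → 11 - 2 = 9. Stack: [9]
LOAD_FAST_LOAD_FAST r,w → push 264,2. Stack: [9, 264, 2]
BINARY_OP - → 264 - 2 = 262. Stack: [9, 262]
BINARY_OP | → 9 | 262 = 271. Stack: [271]
STORE_FAST w → w=271. Stack: []
LOAD_FAST r → push 264. Stack: [264]
RETURN_VALUE → return 264.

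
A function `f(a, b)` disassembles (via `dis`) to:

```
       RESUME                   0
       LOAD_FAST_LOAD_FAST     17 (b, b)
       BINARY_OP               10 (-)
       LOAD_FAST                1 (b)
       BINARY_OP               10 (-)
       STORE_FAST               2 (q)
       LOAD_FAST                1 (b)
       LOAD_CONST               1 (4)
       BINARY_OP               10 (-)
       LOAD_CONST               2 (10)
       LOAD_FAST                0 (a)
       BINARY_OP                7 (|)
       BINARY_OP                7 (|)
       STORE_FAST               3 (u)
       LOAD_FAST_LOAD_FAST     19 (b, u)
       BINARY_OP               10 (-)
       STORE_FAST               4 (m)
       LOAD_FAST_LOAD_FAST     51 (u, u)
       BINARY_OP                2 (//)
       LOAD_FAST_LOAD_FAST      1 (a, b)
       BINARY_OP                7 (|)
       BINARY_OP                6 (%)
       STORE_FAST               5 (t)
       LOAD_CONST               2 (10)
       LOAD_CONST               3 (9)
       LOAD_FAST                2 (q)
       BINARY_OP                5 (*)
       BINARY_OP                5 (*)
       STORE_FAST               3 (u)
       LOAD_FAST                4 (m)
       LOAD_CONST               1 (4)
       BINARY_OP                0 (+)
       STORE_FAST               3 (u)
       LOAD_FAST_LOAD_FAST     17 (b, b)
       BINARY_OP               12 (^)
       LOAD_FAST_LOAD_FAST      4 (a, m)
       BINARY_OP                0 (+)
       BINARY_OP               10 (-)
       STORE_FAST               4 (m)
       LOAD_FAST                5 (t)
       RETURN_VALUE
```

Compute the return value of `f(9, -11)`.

LOAD_FAST_LOAD_FAST b,b → push -11,-11. Stack: [-11, -11]
BINARY_OP - → -11 - -11 = 0. Stack: [0]
LOAD_FAST b → push -11. Stack: [0, -11]
BINARY_OP - → 0 - -11 = 11. Stack: [11]
STORE_FAST q → q=11. Stack: []
LOAD_FAST b → push -11. Stack: [-11]
LOAD_CONST → push 4. Stack: [-11, 4]
BINARY_OP - → -11 - 4 = -15. Stack: [-15]
LOAD_CONST → push 10. Stack: [-15, 10]
LOAD_FAST a → push 9. Stack: [-15, 10, 9]
BINARY_OP | → 10 | 9 = 11. Stack: [-15, 11]
BINARY_OP | → -15 | 11 = -5. Stack: [-5]
STORE_FAST u → u=-5. Stack: []
LOAD_FAST_LOAD_FAST b,u → push -11,-5. Stack: [-11, -5]
BINARY_OP - → -11 - -5 = -6. Stack: [-6]
STORE_FAST m → m=-6. Stack: []
LOAD_FAST_LOAD_FAST u,u → push -5,-5. Stack: [-5, -5]
BINARY_OP // → -5 // -5 = 1. Stack: [1]
LOAD_FAST_LOAD_FAST a,b → push 9,-11. Stack: [1, 9, -11]
BINARY_OP | → 9 | -11 = -3. Stack: [1, -3]
BINARY_OP % → 1 % -3 = -2. Stack: [-2]
STORE_FAST t → t=-2. Stack: []
LOAD_CONST → push 10. Stack: [10]
LOAD_CONST → push 9. Stack: [10, 9]
LOAD_FAST q → push 11. Stack: [10, 9, 11]
BINARY_OP * → 9 * 11 = 99. Stack: [10, 99]
BINARY_OP * → 10 * 99 = 990. Stack: [990]
STORE_FAST u → u=990. Stack: []
LOAD_FAST m → push -6. Stack: [-6]
LOAD_CONST → push 4. Stack: [-6, 4]
BINARY_OP + → -6 + 4 = -2. Stack: [-2]
STORE_FAST u → u=-2. Stack: []
LOAD_FAST_LOAD_FAST b,b → push -11,-11. Stack: [-11, -11]
BINARY_OP ^ → -11 ^ -11 = 0. Stack: [0]
LOAD_FAST_LOAD_FAST a,m → push 9,-6. Stack: [0, 9, -6]
BINARY_OP + → 9 + -6 = 3. Stack: [0, 3]
BINARY_OP - → 0 - 3 = -3. Stack: [-3]
STORE_FAST m → m=-3. Stack: []
LOAD_FAST t → push -2. Stack: [-2]
RETURN_VALUE → return -2.

-2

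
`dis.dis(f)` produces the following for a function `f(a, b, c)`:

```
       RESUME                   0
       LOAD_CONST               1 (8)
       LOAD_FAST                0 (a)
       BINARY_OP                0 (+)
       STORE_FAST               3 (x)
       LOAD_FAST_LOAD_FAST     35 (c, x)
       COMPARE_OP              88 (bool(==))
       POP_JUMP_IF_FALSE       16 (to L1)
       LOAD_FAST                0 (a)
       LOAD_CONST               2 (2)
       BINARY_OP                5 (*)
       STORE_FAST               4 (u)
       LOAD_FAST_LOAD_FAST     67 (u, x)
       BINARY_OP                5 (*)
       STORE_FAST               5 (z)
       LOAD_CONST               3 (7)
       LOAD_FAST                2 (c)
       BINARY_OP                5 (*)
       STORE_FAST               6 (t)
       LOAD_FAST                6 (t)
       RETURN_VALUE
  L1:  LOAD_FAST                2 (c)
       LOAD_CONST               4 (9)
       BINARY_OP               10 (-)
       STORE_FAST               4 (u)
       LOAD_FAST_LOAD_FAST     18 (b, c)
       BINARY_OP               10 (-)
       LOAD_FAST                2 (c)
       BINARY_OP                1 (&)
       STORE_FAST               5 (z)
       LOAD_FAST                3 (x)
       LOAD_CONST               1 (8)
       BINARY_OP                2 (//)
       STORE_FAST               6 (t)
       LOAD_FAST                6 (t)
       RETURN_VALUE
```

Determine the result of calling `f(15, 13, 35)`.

LOAD_CONST → push 8. Stack: [8]
LOAD_FAST a → push 15. Stack: [8, 15]
BINARY_OP + → 8 + 15 = 23. Stack: [23]
STORE_FAST x → x=23. Stack: []
LOAD_FAST_LOAD_FAST c,x → push 35,23. Stack: [35, 23]
COMPARE_OP bool(==) → 35 vs 23 = False. Stack: [False]
POP_JUMP_IF_FALSE → pop False; jump. Stack: []
LOAD_FAST c → push 35. Stack: [35]
LOAD_CONST → push 9. Stack: [35, 9]
BINARY_OP - → 35 - 9 = 26. Stack: [26]
STORE_FAST u → u=26. Stack: []
LOAD_FAST_LOAD_FAST b,c → push 13,35. Stack: [13, 35]
BINARY_OP - → 13 - 35 = -22. Stack: [-22]
LOAD_FAST c → push 35. Stack: [-22, 35]
BINARY_OP & → -22 & 35 = 34. Stack: [34]
STORE_FAST z → z=34. Stack: []
LOAD_FAST x → push 23. Stack: [23]
LOAD_CONST → push 8. Stack: [23, 8]
BINARY_OP // → 23 // 8 = 2. Stack: [2]
STORE_FAST t → t=2. Stack: []
LOAD_FAST t → push 2. Stack: [2]
RETURN_VALUE → return 2.

2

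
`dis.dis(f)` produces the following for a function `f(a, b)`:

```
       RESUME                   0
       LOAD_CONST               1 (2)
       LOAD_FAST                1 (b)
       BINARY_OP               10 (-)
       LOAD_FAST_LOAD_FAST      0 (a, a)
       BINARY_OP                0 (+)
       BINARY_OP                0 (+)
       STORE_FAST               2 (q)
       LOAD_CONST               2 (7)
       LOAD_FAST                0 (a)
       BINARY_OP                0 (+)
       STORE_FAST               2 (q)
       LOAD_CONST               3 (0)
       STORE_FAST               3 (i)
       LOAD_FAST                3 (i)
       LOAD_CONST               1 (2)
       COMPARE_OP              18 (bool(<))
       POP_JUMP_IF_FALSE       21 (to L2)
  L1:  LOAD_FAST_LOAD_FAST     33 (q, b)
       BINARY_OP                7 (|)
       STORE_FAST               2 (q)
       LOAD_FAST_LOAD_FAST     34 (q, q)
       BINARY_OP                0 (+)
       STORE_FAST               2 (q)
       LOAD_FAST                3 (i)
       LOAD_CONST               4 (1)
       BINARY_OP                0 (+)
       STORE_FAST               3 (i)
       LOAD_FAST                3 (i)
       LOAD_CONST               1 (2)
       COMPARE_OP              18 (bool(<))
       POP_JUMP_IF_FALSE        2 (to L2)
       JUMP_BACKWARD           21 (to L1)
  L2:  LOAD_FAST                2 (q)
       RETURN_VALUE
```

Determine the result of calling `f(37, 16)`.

240

LOAD_CONST → push 2. Stack: [2]
LOAD_FAST b → push 16. Stack: [2, 16]
BINARY_OP - → 2 - 16 = -14. Stack: [-14]
LOAD_FAST_LOAD_FAST a,a → push 37,37. Stack: [-14, 37, 37]
BINARY_OP + → 37 + 37 = 74. Stack: [-14, 74]
BINARY_OP + → -14 + 74 = 60. Stack: [60]
STORE_FAST q → q=60. Stack: []
LOAD_CONST → push 7. Stack: [7]
LOAD_FAST a → push 37. Stack: [7, 37]
BINARY_OP + → 7 + 37 = 44. Stack: [44]
STORE_FAST q → q=44. Stack: []
LOAD_CONST → push 0. Stack: [0]
STORE_FAST i → i=0. Stack: []
LOAD_FAST i → push 0. Stack: [0]
LOAD_CONST → push 2. Stack: [0, 2]
COMPARE_OP bool(<) → 0 vs 2 = True. Stack: [True]
POP_JUMP_IF_FALSE → pop True; no jump. Stack: []
LOAD_FAST_LOAD_FAST q,b → push 44,16. Stack: [44, 16]
BINARY_OP | → 44 | 16 = 60. Stack: [60]
STORE_FAST q → q=60. Stack: []
LOAD_FAST_LOAD_FAST q,q → push 60,60. Stack: [60, 60]
BINARY_OP + → 60 + 60 = 120. Stack: [120]
STORE_FAST q → q=120. Stack: []
LOAD_FAST i → push 0. Stack: [0]
LOAD_CONST → push 1. Stack: [0, 1]
BINARY_OP + → 0 + 1 = 1. Stack: [1]
STORE_FAST i → i=1. Stack: []
LOAD_FAST i → push 1. Stack: [1]
LOAD_CONST → push 2. Stack: [1, 2]
COMPARE_OP bool(<) → 1 vs 2 = True. Stack: [True]
POP_JUMP_IF_FALSE → pop True; no jump. Stack: []
LOAD_FAST_LOAD_FAST q,b → push 120,16. Stack: [120, 16]
BINARY_OP | → 120 | 16 = 120. Stack: [120]
STORE_FAST q → q=120. Stack: []
LOAD_FAST_LOAD_FAST q,q → push 120,120. Stack: [120, 120]
BINARY_OP + → 120 + 120 = 240. Stack: [240]
STORE_FAST q → q=240. Stack: []
LOAD_FAST i → push 1. Stack: [1]
LOAD_CONST → push 1. Stack: [1, 1]
BINARY_OP + → 1 + 1 = 2. Stack: [2]
STORE_FAST i → i=2. Stack: []
LOAD_FAST i → push 2. Stack: [2]
LOAD_CONST → push 2. Stack: [2, 2]
COMPARE_OP bool(<) → 2 vs 2 = False. Stack: [False]
POP_JUMP_IF_FALSE → pop False; jump. Stack: []
LOAD_FAST q → push 240. Stack: [240]
RETURN_VALUE → return 240.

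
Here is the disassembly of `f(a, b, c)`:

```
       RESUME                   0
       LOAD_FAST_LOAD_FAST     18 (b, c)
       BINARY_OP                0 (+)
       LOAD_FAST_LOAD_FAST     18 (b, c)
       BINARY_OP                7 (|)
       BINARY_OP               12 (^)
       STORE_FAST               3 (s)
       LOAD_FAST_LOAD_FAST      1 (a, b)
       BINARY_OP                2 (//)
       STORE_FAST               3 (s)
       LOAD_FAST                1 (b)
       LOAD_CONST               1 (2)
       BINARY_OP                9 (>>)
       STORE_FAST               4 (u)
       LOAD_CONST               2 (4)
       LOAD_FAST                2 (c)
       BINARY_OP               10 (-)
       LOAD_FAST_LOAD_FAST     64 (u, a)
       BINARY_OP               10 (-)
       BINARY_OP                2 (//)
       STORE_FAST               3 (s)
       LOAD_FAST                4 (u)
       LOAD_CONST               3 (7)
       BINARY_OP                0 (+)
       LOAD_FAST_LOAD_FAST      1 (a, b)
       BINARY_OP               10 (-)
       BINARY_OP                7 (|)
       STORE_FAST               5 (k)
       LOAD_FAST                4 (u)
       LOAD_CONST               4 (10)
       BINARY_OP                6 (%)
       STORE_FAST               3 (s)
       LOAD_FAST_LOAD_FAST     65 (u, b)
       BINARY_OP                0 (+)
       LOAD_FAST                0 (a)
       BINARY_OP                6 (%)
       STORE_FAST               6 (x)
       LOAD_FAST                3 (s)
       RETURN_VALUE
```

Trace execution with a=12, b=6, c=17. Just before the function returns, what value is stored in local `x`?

7

LOAD_FAST_LOAD_FAST b,c → push 6,17. Stack: [6, 17]
BINARY_OP + → 6 + 17 = 23. Stack: [23]
LOAD_FAST_LOAD_FAST b,c → push 6,17. Stack: [23, 6, 17]
BINARY_OP | → 6 | 17 = 23. Stack: [23, 23]
BINARY_OP ^ → 23 ^ 23 = 0. Stack: [0]
STORE_FAST s → s=0. Stack: []
LOAD_FAST_LOAD_FAST a,b → push 12,6. Stack: [12, 6]
BINARY_OP // → 12 // 6 = 2. Stack: [2]
STORE_FAST s → s=2. Stack: []
LOAD_FAST b → push 6. Stack: [6]
LOAD_CONST → push 2. Stack: [6, 2]
BINARY_OP >> → 6 >> 2 = 1. Stack: [1]
STORE_FAST u → u=1. Stack: []
LOAD_CONST → push 4. Stack: [4]
LOAD_FAST c → push 17. Stack: [4, 17]
BINARY_OP - → 4 - 17 = -13. Stack: [-13]
LOAD_FAST_LOAD_FAST u,a → push 1,12. Stack: [-13, 1, 12]
BINARY_OP - → 1 - 12 = -11. Stack: [-13, -11]
BINARY_OP // → -13 // -11 = 1. Stack: [1]
STORE_FAST s → s=1. Stack: []
LOAD_FAST u → push 1. Stack: [1]
LOAD_CONST → push 7. Stack: [1, 7]
BINARY_OP + → 1 + 7 = 8. Stack: [8]
LOAD_FAST_LOAD_FAST a,b → push 12,6. Stack: [8, 12, 6]
BINARY_OP - → 12 - 6 = 6. Stack: [8, 6]
BINARY_OP | → 8 | 6 = 14. Stack: [14]
STORE_FAST k → k=14. Stack: []
LOAD_FAST u → push 1. Stack: [1]
LOAD_CONST → push 10. Stack: [1, 10]
BINARY_OP % → 1 % 10 = 1. Stack: [1]
STORE_FAST s → s=1. Stack: []
LOAD_FAST_LOAD_FAST u,b → push 1,6. Stack: [1, 6]
BINARY_OP + → 1 + 6 = 7. Stack: [7]
LOAD_FAST a → push 12. Stack: [7, 12]
BINARY_OP % → 7 % 12 = 7. Stack: [7]
STORE_FAST x → x=7. Stack: []
LOAD_FAST s → push 1. Stack: [1]
RETURN_VALUE → return 1.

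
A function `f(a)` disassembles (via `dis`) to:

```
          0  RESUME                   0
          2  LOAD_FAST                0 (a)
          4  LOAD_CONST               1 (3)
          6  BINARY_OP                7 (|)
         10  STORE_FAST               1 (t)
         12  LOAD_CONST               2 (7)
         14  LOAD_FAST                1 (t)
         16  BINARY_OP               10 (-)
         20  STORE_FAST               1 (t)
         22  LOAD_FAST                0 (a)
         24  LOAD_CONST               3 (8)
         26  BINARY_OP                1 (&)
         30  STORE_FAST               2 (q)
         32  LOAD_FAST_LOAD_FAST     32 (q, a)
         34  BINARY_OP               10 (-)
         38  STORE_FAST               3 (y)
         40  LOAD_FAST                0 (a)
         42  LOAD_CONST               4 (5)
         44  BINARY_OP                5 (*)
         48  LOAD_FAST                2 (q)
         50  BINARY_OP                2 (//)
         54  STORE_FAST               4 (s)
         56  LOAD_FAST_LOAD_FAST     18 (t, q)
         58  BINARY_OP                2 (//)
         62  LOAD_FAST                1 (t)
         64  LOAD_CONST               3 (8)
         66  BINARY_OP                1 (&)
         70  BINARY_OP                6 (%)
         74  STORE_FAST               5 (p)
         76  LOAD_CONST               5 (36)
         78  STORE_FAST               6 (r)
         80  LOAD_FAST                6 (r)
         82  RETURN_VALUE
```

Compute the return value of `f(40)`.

LOAD_FAST a → push 40. Stack: [40]
LOAD_CONST → push 3. Stack: [40, 3]
BINARY_OP | → 40 | 3 = 43. Stack: [43]
STORE_FAST t → t=43. Stack: []
LOAD_CONST → push 7. Stack: [7]
LOAD_FAST t → push 43. Stack: [7, 43]
BINARY_OP - → 7 - 43 = -36. Stack: [-36]
STORE_FAST t → t=-36. Stack: []
LOAD_FAST a → push 40. Stack: [40]
LOAD_CONST → push 8. Stack: [40, 8]
BINARY_OP & → 40 & 8 = 8. Stack: [8]
STORE_FAST q → q=8. Stack: []
LOAD_FAST_LOAD_FAST q,a → push 8,40. Stack: [8, 40]
BINARY_OP - → 8 - 40 = -32. Stack: [-32]
STORE_FAST y → y=-32. Stack: []
LOAD_FAST a → push 40. Stack: [40]
LOAD_CONST → push 5. Stack: [40, 5]
BINARY_OP * → 40 * 5 = 200. Stack: [200]
LOAD_FAST q → push 8. Stack: [200, 8]
BINARY_OP // → 200 // 8 = 25. Stack: [25]
STORE_FAST s → s=25. Stack: []
LOAD_FAST_LOAD_FAST t,q → push -36,8. Stack: [-36, 8]
BINARY_OP // → -36 // 8 = -5. Stack: [-5]
LOAD_FAST t → push -36. Stack: [-5, -36]
LOAD_CONST → push 8. Stack: [-5, -36, 8]
BINARY_OP & → -36 & 8 = 8. Stack: [-5, 8]
BINARY_OP % → -5 % 8 = 3. Stack: [3]
STORE_FAST p → p=3. Stack: []
LOAD_CONST → push 36. Stack: [36]
STORE_FAST r → r=36. Stack: []
LOAD_FAST r → push 36. Stack: [36]
RETURN_VALUE → return 36.

36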